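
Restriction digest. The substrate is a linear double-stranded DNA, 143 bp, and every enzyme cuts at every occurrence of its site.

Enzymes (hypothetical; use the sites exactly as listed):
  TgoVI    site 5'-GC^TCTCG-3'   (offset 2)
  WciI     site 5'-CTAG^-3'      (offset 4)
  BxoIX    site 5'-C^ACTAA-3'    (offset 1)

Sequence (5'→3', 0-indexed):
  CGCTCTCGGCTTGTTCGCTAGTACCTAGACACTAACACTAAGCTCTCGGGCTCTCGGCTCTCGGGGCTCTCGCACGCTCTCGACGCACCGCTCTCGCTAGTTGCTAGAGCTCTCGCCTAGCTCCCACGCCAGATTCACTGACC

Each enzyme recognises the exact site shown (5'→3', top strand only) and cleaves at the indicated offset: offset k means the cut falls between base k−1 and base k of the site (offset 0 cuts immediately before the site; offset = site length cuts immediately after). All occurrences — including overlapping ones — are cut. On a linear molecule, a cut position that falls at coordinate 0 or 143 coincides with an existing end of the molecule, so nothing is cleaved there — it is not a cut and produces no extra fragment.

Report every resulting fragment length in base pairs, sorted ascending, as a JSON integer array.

[2,3,3,6,7,7,7,7,8,9,9,10,10,14,18,23]

Site scan:
  TgoVI (GCTCTCG, off=2): starts [1, 41, 49, 56, 65, 75, 89, 108] → cuts [3, 43, 51, 58, 67, 77, 91, 110]
  WciI (CTAG, off=4): starts [17, 24, 96, 103, 116] → cuts [21, 28, 100, 107, 120]
  BxoIX (CACTAA, off=1): starts [29, 35] → cuts [30, 36]

Pooled cuts: [3, 21, 28, 30, 36, 43, 51, 58, 67, 77, 91, 100, 107, 110, 120]

Fragments:
  [0,3): 3 bp
  [3,21): 18 bp
  [21,28): 7 bp
  [28,30): 2 bp
  [30,36): 6 bp
  [36,43): 7 bp
  [43,51): 8 bp
  [51,58): 7 bp
  [58,67): 9 bp
  [67,77): 10 bp
  [77,91): 14 bp
  [91,100): 9 bp
  [100,107): 7 bp
  [107,110): 3 bp
  [110,120): 10 bp
  [120,143): 23 bp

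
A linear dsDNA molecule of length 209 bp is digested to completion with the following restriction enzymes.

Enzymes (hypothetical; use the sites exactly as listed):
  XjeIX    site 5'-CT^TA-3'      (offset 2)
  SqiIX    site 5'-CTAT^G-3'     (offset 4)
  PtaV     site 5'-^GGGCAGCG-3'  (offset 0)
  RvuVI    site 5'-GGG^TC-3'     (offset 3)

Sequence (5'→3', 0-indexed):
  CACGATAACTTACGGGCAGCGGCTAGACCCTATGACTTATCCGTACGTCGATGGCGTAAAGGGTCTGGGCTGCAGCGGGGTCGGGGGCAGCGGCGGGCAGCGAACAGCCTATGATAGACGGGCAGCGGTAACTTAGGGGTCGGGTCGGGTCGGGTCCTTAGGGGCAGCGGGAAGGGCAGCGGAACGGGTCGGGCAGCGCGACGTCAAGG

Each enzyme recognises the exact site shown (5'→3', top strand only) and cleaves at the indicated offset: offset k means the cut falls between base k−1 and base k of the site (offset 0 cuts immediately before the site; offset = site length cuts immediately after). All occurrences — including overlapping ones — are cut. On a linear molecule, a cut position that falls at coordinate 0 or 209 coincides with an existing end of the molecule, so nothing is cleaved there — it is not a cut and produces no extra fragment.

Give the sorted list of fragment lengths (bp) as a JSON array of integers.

Scan for sites:
  XjeIX CTTA/2: at [8, 35, 131, 156] ⇒ [10, 37, 133, 158]
  SqiIX CTATG/4: at [29, 108] ⇒ [33, 112]
  PtaV GGGCAGCG/0: at [13, 84, 94, 119, 161, 173, 190] ⇒ [13, 84, 94, 119, 161, 173, 190]
  RvuVI GGGTC/3: at [60, 77, 136, 141, 146, 151, 185] ⇒ [63, 80, 139, 144, 149, 154, 188]

All cut coordinates (distinct, sorted): [10, 13, 33, 37, 63, 80, 84, 94, 112, 119, 133, 139, 144, 149, 154, 158, 161, 173, 188, 190]

Fragments:
  [0,10): 10 bp
  [10,13): 3 bp
  [13,33): 20 bp
  [33,37): 4 bp
  [37,63): 26 bp
  [63,80): 17 bp
  [80,84): 4 bp
  [84,94): 10 bp
  [94,112): 18 bp
  [112,119): 7 bp
  [119,133): 14 bp
  [133,139): 6 bp
  [139,144): 5 bp
  [144,149): 5 bp
  [149,154): 5 bp
  [154,158): 4 bp
  [158,161): 3 bp
  [161,173): 12 bp
  [173,188): 15 bp
  [188,190): 2 bp
  [190,209): 19 bp

[2,3,3,4,4,4,5,5,5,6,7,10,10,12,14,15,17,18,19,20,26]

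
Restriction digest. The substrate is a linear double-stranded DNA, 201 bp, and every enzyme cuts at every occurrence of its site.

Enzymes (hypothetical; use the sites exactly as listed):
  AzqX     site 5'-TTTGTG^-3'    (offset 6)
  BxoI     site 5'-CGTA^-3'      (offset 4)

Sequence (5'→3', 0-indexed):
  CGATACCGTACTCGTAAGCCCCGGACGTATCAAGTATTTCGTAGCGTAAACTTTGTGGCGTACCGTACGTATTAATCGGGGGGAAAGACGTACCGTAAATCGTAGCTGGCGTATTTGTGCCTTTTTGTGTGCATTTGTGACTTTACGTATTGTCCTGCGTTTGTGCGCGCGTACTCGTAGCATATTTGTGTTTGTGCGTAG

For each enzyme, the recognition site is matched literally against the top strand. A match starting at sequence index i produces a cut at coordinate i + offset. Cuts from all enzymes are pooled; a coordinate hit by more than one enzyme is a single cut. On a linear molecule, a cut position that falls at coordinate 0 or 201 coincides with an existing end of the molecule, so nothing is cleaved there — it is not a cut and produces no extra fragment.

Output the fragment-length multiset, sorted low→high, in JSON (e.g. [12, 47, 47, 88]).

Scan for sites:
  AzqX (TTTGTG, off=6): starts [51, 113, 123, 133, 159, 184, 190] → cuts [57, 119, 129, 139, 165, 190, 196]
  BxoI (CGTA, off=4): starts [6, 12, 25, 39, 44, 58, 63, 67, 88, 93, 100, 109, 145, 169, 175, 196] → cuts [10, 16, 29, 43, 48, 62, 67, 71, 92, 97, 104, 113, 149, 173, 179, 200]

All cut coordinates (distinct, sorted): [10, 16, 29, 43, 48, 57, 62, 67, 71, 92, 97, 104, 113, 119, 129, 139, 149, 165, 173, 179, 190, 196, 200]

Fragments:
  [0,10): 10 bp
  [10,16): 6 bp
  [16,29): 13 bp
  [29,43): 14 bp
  [43,48): 5 bp
  [48,57): 9 bp
  [57,62): 5 bp
  [62,67): 5 bp
  [67,71): 4 bp
  [71,92): 21 bp
  [92,97): 5 bp
  [97,104): 7 bp
  [104,113): 9 bp
  [113,119): 6 bp
  [119,129): 10 bp
  [129,139): 10 bp
  [139,149): 10 bp
  [149,165): 16 bp
  [165,173): 8 bp
  [173,179): 6 bp
  [179,190): 11 bp
  [190,196): 6 bp
  [196,200): 4 bp
  [200,201): 1 bp

[1,4,4,5,5,5,5,6,6,6,6,7,8,9,9,10,10,10,10,11,13,14,16,21]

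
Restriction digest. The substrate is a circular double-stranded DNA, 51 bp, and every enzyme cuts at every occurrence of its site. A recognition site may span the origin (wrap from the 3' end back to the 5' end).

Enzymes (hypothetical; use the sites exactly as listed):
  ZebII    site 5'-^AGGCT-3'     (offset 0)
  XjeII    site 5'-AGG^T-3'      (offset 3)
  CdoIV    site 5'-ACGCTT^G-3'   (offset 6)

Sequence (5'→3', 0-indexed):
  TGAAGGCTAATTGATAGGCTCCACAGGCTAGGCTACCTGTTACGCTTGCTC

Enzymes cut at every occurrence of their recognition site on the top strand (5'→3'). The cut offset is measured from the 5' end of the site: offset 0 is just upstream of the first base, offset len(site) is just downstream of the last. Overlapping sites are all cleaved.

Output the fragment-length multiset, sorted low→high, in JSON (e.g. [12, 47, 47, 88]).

Site scan:
  ZebII (AGGCT, off=0): starts [3, 15, 24, 29] → cuts [3, 15, 24, 29]
  XjeII (AGGT, off=3): no sites
  CdoIV (ACGCTTG, off=6): starts [41] → cuts [47]

All cut coordinates (distinct, sorted): [3, 15, 24, 29, 47]

Fragment lengths:
  3→15: 12 bp
  15→24: 9 bp
  24→29: 5 bp
  29→47: 18 bp
  47→3 (wrap): 51-47+3 = 7 bp

[5,7,9,12,18]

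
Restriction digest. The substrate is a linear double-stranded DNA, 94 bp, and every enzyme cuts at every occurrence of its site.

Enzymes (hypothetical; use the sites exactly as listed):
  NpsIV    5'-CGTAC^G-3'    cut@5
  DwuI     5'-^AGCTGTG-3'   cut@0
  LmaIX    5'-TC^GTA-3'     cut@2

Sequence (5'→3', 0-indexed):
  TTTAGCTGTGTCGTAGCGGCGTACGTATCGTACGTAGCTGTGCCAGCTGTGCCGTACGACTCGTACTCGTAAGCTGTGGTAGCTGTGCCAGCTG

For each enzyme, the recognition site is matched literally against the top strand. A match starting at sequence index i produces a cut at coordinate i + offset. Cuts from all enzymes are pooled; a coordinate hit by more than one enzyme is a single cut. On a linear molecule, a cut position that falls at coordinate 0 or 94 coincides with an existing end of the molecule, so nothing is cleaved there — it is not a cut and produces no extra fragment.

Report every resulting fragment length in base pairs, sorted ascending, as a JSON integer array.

[2,3,3,4,5,5,6,9,9,9,12,13,14]

Per-enzyme occurrences:
  NpsIV (CGTACG, off=5): starts [19, 28, 52] → cuts [24, 33, 57]
  DwuI (AGCTGTG, off=0): starts [3, 35, 44, 71, 80] → cuts [3, 35, 44, 71, 80]
  LmaIX (TCGTA, off=2): starts [10, 27, 60, 66] → cuts [12, 29, 62, 68]

Pooled cuts: [3, 12, 24, 29, 33, 35, 44, 57, 62, 68, 71, 80]

Fragments:
  [0,3): 3 bp
  [3,12): 9 bp
  [12,24): 12 bp
  [24,29): 5 bp
  [29,33): 4 bp
  [33,35): 2 bp
  [35,44): 9 bp
  [44,57): 13 bp
  [57,62): 5 bp
  [62,68): 6 bp
  [68,71): 3 bp
  [71,80): 9 bp
  [80,94): 14 bp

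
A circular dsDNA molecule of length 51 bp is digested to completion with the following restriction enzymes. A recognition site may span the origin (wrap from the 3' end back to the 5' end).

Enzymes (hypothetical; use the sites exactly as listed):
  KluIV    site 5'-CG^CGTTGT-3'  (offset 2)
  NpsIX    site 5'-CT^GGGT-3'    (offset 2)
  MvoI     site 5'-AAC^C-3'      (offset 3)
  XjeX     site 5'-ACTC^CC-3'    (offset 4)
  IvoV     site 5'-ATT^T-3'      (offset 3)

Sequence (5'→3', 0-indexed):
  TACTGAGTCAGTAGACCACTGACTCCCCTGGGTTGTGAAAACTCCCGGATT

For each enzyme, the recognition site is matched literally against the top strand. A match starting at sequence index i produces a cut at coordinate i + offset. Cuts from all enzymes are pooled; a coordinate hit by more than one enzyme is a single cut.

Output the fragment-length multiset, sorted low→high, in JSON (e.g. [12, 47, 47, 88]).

Scan for sites:
  KluIV (CGCGTTGT, off=2): no sites
  NpsIX CTGGGT/2: at [27] ⇒ [29]
  MvoI (AACC, off=3): no sites
  XjeX ACTCCC/4: at [21, 40] ⇒ [25, 44]
  IvoV ATTT/3: at [48] ⇒ [0]

Pooled cuts: [0, 25, 29, 44]

Fragment lengths:
  0→25: 25 bp
  25→29: 4 bp
  29→44: 15 bp
  44→0 (wrap): 51-44+0 = 7 bp

[4,7,15,25]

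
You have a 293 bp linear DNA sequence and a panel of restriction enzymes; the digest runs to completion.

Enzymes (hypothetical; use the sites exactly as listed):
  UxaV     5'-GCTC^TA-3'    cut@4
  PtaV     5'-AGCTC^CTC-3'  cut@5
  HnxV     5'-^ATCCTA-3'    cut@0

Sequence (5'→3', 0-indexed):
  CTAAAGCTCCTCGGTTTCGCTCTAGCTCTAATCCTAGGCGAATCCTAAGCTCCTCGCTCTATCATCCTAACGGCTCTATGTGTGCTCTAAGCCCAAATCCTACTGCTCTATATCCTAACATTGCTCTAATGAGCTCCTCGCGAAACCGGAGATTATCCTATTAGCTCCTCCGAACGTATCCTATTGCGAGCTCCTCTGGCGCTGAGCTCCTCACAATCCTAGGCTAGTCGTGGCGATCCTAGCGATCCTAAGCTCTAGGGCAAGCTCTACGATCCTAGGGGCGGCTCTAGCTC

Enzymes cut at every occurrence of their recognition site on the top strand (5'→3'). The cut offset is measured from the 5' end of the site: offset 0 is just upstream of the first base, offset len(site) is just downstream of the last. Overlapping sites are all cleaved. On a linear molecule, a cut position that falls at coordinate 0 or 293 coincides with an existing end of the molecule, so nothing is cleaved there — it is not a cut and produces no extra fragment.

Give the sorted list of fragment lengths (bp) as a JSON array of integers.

Site scan:
  UxaV GCTCTA/4: at [18, 24, 55, 72, 83, 104, 122, 251, 263, 283] ⇒ [22, 28, 59, 76, 87, 108, 126, 255, 267, 287]
  PtaV AGCTCCTC/5: at [4, 47, 131, 162, 188, 204] ⇒ [9, 52, 136, 167, 193, 209]
  HnxV ATCCTA/0: at [30, 41, 63, 96, 111, 154, 177, 215, 235, 244, 271] ⇒ [30, 41, 63, 96, 111, 154, 177, 215, 235, 244, 271]

Pooled cuts: [9, 22, 28, 30, 41, 52, 59, 63, 76, 87, 96, 108, 111, 126, 136, 154, 167, 177, 193, 209, 215, 235, 244, 255, 267, 271, 287]

Fragments:
  [0,9): 9 bp
  [9,22): 13 bp
  [22,28): 6 bp
  [28,30): 2 bp
  [30,41): 11 bp
  [41,52): 11 bp
  [52,59): 7 bp
  [59,63): 4 bp
  [63,76): 13 bp
  [76,87): 11 bp
  [87,96): 9 bp
  [96,108): 12 bp
  [108,111): 3 bp
  [111,126): 15 bp
  [126,136): 10 bp
  [136,154): 18 bp
  [154,167): 13 bp
  [167,177): 10 bp
  [177,193): 16 bp
  [193,209): 16 bp
  [209,215): 6 bp
  [215,235): 20 bp
  [235,244): 9 bp
  [244,255): 11 bp
  [255,267): 12 bp
  [267,271): 4 bp
  [271,287): 16 bp
  [287,293): 6 bp

[2,3,4,4,6,6,6,7,9,9,9,10,10,11,11,11,11,12,12,13,13,13,15,16,16,16,18,20]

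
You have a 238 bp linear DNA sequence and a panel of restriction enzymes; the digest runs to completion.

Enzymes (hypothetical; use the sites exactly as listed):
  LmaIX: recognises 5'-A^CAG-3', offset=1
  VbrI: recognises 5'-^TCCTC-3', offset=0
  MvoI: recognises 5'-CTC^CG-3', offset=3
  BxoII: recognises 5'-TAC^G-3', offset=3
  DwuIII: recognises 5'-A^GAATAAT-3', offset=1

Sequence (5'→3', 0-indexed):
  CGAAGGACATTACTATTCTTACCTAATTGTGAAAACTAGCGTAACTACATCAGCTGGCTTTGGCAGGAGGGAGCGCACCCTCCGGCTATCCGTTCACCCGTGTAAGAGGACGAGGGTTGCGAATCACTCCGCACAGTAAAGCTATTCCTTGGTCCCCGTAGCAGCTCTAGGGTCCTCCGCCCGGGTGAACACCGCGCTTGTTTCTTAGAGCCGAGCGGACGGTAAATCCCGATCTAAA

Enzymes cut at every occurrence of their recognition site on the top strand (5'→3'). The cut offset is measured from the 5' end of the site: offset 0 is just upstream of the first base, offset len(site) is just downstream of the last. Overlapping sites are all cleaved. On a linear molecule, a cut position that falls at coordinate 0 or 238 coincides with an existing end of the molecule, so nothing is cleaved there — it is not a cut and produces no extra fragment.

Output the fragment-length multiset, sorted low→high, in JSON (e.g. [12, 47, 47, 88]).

[4,5,39,47,61,82]

Scan for sites:
  LmaIX (ACAG, off=1): starts [132] → cuts [133]
  VbrI (TCCTC, off=0): starts [172] → cuts [172]
  MvoI (CTCCG, off=3): starts [79, 126, 174] → cuts [82, 129, 177]
  BxoII (TACG, off=3): no sites
  DwuIII (AGAATAAT, off=1): no sites

All cut coordinates (distinct, sorted): [82, 129, 133, 172, 177]

Fragments:
  [0,82): 82 bp
  [82,129): 47 bp
  [129,133): 4 bp
  [133,172): 39 bp
  [172,177): 5 bp
  [177,238): 61 bp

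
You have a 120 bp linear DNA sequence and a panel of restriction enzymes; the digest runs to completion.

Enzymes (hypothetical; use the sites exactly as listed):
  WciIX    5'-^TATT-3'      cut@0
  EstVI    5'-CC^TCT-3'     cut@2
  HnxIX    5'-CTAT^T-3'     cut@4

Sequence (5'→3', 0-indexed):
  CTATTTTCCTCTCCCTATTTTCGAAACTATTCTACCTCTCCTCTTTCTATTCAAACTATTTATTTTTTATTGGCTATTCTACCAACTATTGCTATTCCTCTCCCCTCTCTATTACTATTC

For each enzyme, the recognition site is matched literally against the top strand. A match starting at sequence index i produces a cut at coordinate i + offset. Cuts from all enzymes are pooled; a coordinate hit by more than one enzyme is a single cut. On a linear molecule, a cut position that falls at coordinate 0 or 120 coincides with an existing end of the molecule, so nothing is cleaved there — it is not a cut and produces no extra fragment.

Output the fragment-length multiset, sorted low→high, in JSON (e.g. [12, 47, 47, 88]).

[1,1,2,3,3,3,3,3,3,3,3,3,3,3,3,3,4,5,5,6,6,6,6,7,7,7,9,9]

Scan for sites:
  WciIX TATT/0: at [1, 15, 27, 47, 56, 60, 67, 74, 86, 92, 109, 115] ⇒ [1, 15, 27, 47, 56, 60, 67, 74, 86, 92, 109, 115]
  EstVI CCTCT/2: at [7, 34, 39, 96, 103] ⇒ [9, 36, 41, 98, 105]
  HnxIX CTATT/4: at [0, 14, 26, 46, 55, 73, 85, 91, 108, 114] ⇒ [4, 18, 30, 50, 59, 77, 89, 95, 112, 118]

All cut coordinates (distinct, sorted): [1, 4, 9, 15, 18, 27, 30, 36, 41, 47, 50, 56, 59, 60, 67, 74, 77, 86, 89, 92, 95, 98, 105, 109, 112, 115, 118]

Fragments:
  [0,1): 1 bp
  [1,4): 3 bp
  [4,9): 5 bp
  [9,15): 6 bp
  [15,18): 3 bp
  [18,27): 9 bp
  [27,30): 3 bp
  [30,36): 6 bp
  [36,41): 5 bp
  [41,47): 6 bp
  [47,50): 3 bp
  [50,56): 6 bp
  [56,59): 3 bp
  [59,60): 1 bp
  [60,67): 7 bp
  [67,74): 7 bp
  [74,77): 3 bp
  [77,86): 9 bp
  [86,89): 3 bp
  [89,92): 3 bp
  [92,95): 3 bp
  [95,98): 3 bp
  [98,105): 7 bp
  [105,109): 4 bp
  [109,112): 3 bp
  [112,115): 3 bp
  [115,118): 3 bp
  [118,120): 2 bp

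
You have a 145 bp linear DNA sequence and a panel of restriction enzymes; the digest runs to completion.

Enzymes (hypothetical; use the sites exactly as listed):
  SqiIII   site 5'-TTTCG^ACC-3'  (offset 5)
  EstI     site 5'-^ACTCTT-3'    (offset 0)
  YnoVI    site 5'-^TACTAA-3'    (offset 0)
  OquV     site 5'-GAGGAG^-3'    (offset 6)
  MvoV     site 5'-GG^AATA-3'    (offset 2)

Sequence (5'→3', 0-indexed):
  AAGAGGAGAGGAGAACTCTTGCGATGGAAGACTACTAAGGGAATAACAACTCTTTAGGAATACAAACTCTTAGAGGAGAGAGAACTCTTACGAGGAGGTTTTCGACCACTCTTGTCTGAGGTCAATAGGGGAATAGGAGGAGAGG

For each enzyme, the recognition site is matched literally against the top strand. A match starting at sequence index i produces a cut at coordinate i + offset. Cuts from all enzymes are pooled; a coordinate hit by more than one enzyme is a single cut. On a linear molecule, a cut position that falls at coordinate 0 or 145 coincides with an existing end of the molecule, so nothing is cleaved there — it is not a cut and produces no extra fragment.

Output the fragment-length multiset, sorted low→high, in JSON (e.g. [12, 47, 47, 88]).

Scan for sites:
  SqiIII (TTTCGACC, off=5): starts [99] → cuts [104]
  EstI (ACTCTT, off=0): starts [14, 48, 65, 83, 107] → cuts [14, 48, 65, 83, 107]
  YnoVI (TACTAA, off=0): starts [32] → cuts [32]
  OquV (GAGGAG, off=6): starts [2, 7, 72, 91, 136] → cuts [8, 13, 78, 97, 142]
  MvoV (GGAATA, off=2): starts [39, 56, 129] → cuts [41, 58, 131]

All cut coordinates (distinct, sorted): [8, 13, 14, 32, 41, 48, 58, 65, 78, 83, 97, 104, 107, 131, 142]

Fragments:
  [0,8): 8 bp
  [8,13): 5 bp
  [13,14): 1 bp
  [14,32): 18 bp
  [32,41): 9 bp
  [41,48): 7 bp
  [48,58): 10 bp
  [58,65): 7 bp
  [65,78): 13 bp
  [78,83): 5 bp
  [83,97): 14 bp
  [97,104): 7 bp
  [104,107): 3 bp
  [107,131): 24 bp
  [131,142): 11 bp
  [142,145): 3 bp

[1,3,3,5,5,7,7,7,8,9,10,11,13,14,18,24]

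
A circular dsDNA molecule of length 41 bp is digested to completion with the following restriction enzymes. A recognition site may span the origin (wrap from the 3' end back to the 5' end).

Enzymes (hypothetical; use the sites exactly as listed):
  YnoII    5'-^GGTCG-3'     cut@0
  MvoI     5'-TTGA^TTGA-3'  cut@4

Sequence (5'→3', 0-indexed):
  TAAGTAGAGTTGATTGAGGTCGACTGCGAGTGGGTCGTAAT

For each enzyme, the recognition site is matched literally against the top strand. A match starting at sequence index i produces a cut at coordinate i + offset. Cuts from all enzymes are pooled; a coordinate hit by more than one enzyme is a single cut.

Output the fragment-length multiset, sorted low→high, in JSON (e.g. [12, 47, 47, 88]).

[4,15,22]

Scan for sites:
  YnoII (GGTCG, off=0): starts [17, 32] → cuts [17, 32]
  MvoI (TTGATTGA, off=4): starts [9] → cuts [13]

Pooled cuts: [13, 17, 32]

Fragments:
  13→17: 4 bp
  17→32: 15 bp
  32→13 (wrap): 41-32+13 = 22 bp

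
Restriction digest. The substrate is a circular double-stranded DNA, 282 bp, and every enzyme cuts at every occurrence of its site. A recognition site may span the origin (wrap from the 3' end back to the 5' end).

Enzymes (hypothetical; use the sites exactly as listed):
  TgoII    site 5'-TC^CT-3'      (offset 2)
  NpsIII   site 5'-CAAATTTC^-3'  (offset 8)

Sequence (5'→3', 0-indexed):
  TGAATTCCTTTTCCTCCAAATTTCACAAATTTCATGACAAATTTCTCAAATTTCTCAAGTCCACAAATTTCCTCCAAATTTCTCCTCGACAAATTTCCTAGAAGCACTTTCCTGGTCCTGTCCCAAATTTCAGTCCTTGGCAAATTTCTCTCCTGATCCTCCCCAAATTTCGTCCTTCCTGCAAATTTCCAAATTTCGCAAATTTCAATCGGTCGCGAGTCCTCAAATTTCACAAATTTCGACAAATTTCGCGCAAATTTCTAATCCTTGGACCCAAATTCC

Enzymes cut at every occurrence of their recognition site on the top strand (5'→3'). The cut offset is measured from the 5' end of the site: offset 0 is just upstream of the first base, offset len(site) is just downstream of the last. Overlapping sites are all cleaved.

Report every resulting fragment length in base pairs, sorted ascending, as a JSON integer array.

Site scan:
  TgoII TCCT/2: at [5, 11, 69, 82, 95, 109, 115, 133, 150, 156, 172, 176, 219, 264, 279] ⇒ [7, 13, 71, 84, 97, 111, 117, 135, 152, 158, 174, 178, 221, 266, 281]
  NpsIII CAAATTTC/8: at [16, 25, 37, 46, 63, 74, 89, 123, 140, 163, 181, 189, 198, 223, 232, 242, 253] ⇒ [24, 33, 45, 54, 71, 82, 97, 131, 148, 171, 189, 197, 206, 231, 240, 250, 261]

All cut coordinates (distinct, sorted): [7, 13, 24, 33, 45, 54, 71, 82, 84, 97, 111, 117, 131, 135, 148, 152, 158, 171, 174, 178, 189, 197, 206, 221, 231, 240, 250, 261, 266, 281]

Fragments:
  7→13: 6 bp
  13→24: 11 bp
  24→33: 9 bp
  33→45: 12 bp
  45→54: 9 bp
  54→71: 17 bp
  71→82: 11 bp
  82→84: 2 bp
  84→97: 13 bp
  97→111: 14 bp
  111→117: 6 bp
  117→131: 14 bp
  131→135: 4 bp
  135→148: 13 bp
  148→152: 4 bp
  152→158: 6 bp
  158→171: 13 bp
  171→174: 3 bp
  174→178: 4 bp
  178→189: 11 bp
  189→197: 8 bp
  197→206: 9 bp
  206→221: 15 bp
  221→231: 10 bp
  231→240: 9 bp
  240→250: 10 bp
  250→261: 11 bp
  261→266: 5 bp
  266→281: 15 bp
  281→7 (wrap): 282-281+7 = 8 bp

[2,3,4,4,4,5,6,6,6,8,8,9,9,9,9,10,10,11,11,11,11,12,13,13,13,14,14,15,15,17]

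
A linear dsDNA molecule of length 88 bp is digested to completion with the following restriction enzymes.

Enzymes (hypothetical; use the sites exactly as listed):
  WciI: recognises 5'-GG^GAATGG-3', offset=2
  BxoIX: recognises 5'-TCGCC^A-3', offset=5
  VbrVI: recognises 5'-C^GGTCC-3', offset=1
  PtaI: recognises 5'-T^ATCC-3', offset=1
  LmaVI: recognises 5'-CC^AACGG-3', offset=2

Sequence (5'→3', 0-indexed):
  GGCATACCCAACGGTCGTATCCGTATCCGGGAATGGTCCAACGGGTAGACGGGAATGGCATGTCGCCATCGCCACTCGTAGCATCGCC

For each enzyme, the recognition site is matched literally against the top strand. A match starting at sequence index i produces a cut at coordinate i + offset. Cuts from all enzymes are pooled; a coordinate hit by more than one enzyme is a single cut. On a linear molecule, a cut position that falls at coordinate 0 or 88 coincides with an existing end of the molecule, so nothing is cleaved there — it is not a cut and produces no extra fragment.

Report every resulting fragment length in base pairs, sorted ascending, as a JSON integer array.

Site scan:
  WciI GGGAATGG/2: at [28, 50] ⇒ [30, 52]
  BxoIX TCGCCA/5: at [62, 68] ⇒ [67, 73]
  VbrVI (CGGTCC, off=1): no sites
  PtaI TATCC/1: at [17, 23] ⇒ [18, 24]
  LmaVI CCAACGG/2: at [7, 37] ⇒ [9, 39]

Pooled cuts: [9, 18, 24, 30, 39, 52, 67, 73]

Fragment lengths:
  [0,9): 9 bp
  [9,18): 9 bp
  [18,24): 6 bp
  [24,30): 6 bp
  [30,39): 9 bp
  [39,52): 13 bp
  [52,67): 15 bp
  [67,73): 6 bp
  [73,88): 15 bp

[6,6,6,9,9,9,13,15,15]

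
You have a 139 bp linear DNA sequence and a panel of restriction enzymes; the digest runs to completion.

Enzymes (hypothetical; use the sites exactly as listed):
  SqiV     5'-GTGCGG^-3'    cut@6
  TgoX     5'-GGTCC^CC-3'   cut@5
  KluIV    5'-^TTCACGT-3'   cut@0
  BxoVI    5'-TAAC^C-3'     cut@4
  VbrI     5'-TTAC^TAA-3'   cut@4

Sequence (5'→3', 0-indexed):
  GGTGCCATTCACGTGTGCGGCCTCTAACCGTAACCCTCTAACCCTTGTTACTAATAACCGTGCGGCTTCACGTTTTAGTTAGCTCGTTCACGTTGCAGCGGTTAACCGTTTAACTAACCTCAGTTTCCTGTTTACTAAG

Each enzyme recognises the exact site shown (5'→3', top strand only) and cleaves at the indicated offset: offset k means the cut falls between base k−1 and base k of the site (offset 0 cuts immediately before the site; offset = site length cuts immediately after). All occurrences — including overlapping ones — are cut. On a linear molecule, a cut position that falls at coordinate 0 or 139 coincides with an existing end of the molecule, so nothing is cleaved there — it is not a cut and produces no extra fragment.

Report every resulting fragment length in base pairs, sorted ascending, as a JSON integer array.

[1,4,6,7,7,7,8,8,9,12,13,17,20,20]

Scan for sites:
  SqiV (GTGCGG, off=6): starts [14, 59] → cuts [20, 65]
  TgoX (GGTCCCC, off=5): no sites
  KluIV (TTCACGT, off=0): starts [7, 66, 86] → cuts [7, 66, 86]
  BxoVI (TAACC, off=4): starts [24, 30, 38, 54, 102, 114] → cuts [28, 34, 42, 58, 106, 118]
  VbrI (TTACTAA, off=4): starts [47, 131] → cuts [51, 135]

Pooled cuts: [7, 20, 28, 34, 42, 51, 58, 65, 66, 86, 106, 118, 135]

Fragment lengths:
  [0,7): 7 bp
  [7,20): 13 bp
  [20,28): 8 bp
  [28,34): 6 bp
  [34,42): 8 bp
  [42,51): 9 bp
  [51,58): 7 bp
  [58,65): 7 bp
  [65,66): 1 bp
  [66,86): 20 bp
  [86,106): 20 bp
  [106,118): 12 bp
  [118,135): 17 bp
  [135,139): 4 bp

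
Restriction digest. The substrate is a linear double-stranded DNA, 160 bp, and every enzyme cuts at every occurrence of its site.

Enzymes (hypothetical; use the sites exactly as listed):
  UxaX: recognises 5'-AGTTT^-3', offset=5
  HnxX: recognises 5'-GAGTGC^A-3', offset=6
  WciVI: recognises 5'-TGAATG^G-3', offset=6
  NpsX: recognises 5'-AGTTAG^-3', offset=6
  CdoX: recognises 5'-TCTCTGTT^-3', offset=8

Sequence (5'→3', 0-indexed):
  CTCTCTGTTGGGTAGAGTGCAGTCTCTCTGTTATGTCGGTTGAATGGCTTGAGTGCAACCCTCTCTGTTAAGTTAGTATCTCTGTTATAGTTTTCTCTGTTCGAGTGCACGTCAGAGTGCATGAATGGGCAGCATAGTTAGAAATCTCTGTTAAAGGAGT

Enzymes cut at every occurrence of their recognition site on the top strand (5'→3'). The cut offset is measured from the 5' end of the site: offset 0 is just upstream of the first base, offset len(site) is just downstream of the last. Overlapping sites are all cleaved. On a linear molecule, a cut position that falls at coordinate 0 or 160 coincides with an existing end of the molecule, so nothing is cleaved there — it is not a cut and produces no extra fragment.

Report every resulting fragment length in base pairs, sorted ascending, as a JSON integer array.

[7,7,7,7,8,8,9,10,10,11,11,12,12,13,14,14]

Per-enzyme occurrences:
  UxaX (AGTTT, off=5): starts [88] → cuts [93]
  HnxX (GAGTGCA, off=6): starts [14, 50, 102, 114] → cuts [20, 56, 108, 120]
  WciVI (TGAATGG, off=6): starts [40, 121] → cuts [46, 127]
  NpsX (AGTTAG, off=6): starts [70, 135] → cuts [76, 141]
  CdoX (TCTCTGTT, off=8): starts [1, 24, 61, 78, 93, 144] → cuts [9, 32, 69, 86, 101, 152]

All cut coordinates (distinct, sorted): [9, 20, 32, 46, 56, 69, 76, 86, 93, 101, 108, 120, 127, 141, 152]

Fragment lengths:
  [0,9): 9 bp
  [9,20): 11 bp
  [20,32): 12 bp
  [32,46): 14 bp
  [46,56): 10 bp
  [56,69): 13 bp
  [69,76): 7 bp
  [76,86): 10 bp
  [86,93): 7 bp
  [93,101): 8 bp
  [101,108): 7 bp
  [108,120): 12 bp
  [120,127): 7 bp
  [127,141): 14 bp
  [141,152): 11 bp
  [152,160): 8 bp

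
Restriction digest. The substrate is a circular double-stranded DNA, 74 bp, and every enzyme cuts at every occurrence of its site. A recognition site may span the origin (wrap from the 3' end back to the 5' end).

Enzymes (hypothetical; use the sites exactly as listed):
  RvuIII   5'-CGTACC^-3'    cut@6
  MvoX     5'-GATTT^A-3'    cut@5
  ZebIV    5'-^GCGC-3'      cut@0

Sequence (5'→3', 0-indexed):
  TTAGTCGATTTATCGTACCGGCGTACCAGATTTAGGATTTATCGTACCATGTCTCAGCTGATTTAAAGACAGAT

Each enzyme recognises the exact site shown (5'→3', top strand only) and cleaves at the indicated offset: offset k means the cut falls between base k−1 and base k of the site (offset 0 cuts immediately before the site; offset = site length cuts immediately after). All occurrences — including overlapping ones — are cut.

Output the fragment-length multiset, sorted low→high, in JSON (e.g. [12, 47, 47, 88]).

Scan for sites:
  RvuIII (CGTACC, off=6): starts [13, 21, 42] → cuts [19, 27, 48]
  MvoX (GATTTA, off=5): starts [6, 28, 35, 59, 71] → cuts [2, 11, 33, 40, 64]
  ZebIV (GCGC, off=0): no sites

All cut coordinates (distinct, sorted): [2, 11, 19, 27, 33, 40, 48, 64]

Fragments:
  2→11: 9 bp
  11→19: 8 bp
  19→27: 8 bp
  27→33: 6 bp
  33→40: 7 bp
  40→48: 8 bp
  48→64: 16 bp
  64→2 (wrap): 74-64+2 = 12 bp

[6,7,8,8,8,9,12,16]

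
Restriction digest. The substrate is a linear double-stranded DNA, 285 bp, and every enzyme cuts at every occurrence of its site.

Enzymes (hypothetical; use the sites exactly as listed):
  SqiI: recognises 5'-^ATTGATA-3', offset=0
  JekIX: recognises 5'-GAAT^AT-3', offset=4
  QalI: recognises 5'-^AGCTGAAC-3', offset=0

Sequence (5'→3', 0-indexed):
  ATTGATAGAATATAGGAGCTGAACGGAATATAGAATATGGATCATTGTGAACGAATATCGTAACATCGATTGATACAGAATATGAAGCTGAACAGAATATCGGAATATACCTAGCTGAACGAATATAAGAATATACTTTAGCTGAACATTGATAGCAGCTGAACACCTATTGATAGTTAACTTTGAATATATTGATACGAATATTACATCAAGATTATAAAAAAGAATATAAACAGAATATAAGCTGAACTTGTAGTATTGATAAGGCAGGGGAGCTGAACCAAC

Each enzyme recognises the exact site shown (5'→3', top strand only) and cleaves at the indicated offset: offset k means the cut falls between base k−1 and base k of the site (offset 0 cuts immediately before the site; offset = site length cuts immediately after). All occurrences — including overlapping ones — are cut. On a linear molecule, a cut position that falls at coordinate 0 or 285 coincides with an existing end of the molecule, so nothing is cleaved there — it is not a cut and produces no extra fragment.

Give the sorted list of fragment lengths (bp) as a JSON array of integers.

[2,3,4,5,6,7,7,8,8,8,9,11,11,12,12,12,12,12,13,13,13,15,16,20,20,26]

Scan for sites:
  SqiI (ATTGATA, off=0): starts [0, 68, 147, 168, 190, 257] → cuts [68, 147, 168, 190, 257] (position 0 is a terminus of the linear molecule — no cut)
  JekIX (GAATAT, off=4): starts [7, 25, 32, 52, 77, 94, 102, 120, 128, 184, 198, 224, 235] → cuts [11, 29, 36, 56, 81, 98, 106, 124, 132, 188, 202, 228, 239]
  QalI (AGCTGAAC, off=0): starts [16, 85, 112, 139, 156, 242, 273] → cuts [16, 85, 112, 139, 156, 242, 273]

Pooled cuts: [11, 16, 29, 36, 56, 68, 81, 85, 98, 106, 112, 124, 132, 139, 147, 156, 168, 188, 190, 202, 228, 239, 242, 257, 273]

Fragment lengths:
  [0,11): 11 bp
  [11,16): 5 bp
  [16,29): 13 bp
  [29,36): 7 bp
  [36,56): 20 bp
  [56,68): 12 bp
  [68,81): 13 bp
  [81,85): 4 bp
  [85,98): 13 bp
  [98,106): 8 bp
  [106,112): 6 bp
  [112,124): 12 bp
  [124,132): 8 bp
  [132,139): 7 bp
  [139,147): 8 bp
  [147,156): 9 bp
  [156,168): 12 bp
  [168,188): 20 bp
  [188,190): 2 bp
  [190,202): 12 bp
  [202,228): 26 bp
  [228,239): 11 bp
  [239,242): 3 bp
  [242,257): 15 bp
  [257,273): 16 bp
  [273,285): 12 bp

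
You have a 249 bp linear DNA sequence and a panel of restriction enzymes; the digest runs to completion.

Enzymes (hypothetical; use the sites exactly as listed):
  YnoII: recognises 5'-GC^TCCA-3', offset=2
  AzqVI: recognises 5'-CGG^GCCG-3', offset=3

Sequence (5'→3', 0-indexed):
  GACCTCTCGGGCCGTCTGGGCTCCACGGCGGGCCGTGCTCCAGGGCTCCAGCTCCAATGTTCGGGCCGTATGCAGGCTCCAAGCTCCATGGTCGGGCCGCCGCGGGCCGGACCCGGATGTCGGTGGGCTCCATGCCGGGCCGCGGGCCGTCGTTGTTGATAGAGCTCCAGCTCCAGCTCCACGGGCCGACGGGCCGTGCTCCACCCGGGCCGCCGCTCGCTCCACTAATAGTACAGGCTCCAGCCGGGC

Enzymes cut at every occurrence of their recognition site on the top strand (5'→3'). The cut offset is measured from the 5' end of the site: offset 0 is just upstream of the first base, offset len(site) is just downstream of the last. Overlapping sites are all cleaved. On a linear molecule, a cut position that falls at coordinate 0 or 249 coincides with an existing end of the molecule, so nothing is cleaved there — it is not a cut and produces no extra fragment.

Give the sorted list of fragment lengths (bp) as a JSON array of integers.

[6,6,6,7,7,7,7,7,8,8,9,10,10,10,10,11,11,11,12,12,13,18,20,23]

Site scan:
  YnoII GCTCCA/2: at [19, 36, 44, 50, 75, 82, 126, 163, 169, 175, 197, 218, 236] ⇒ [21, 38, 46, 52, 77, 84, 128, 165, 171, 177, 199, 220, 238]
  AzqVI CGGGCCG/3: at [7, 28, 61, 92, 102, 135, 142, 181, 189, 205] ⇒ [10, 31, 64, 95, 105, 138, 145, 184, 192, 208]

Pooled cuts: [10, 21, 31, 38, 46, 52, 64, 77, 84, 95, 105, 128, 138, 145, 165, 171, 177, 184, 192, 199, 208, 220, 238]

Fragments:
  [0,10): 10 bp
  [10,21): 11 bp
  [21,31): 10 bp
  [31,38): 7 bp
  [38,46): 8 bp
  [46,52): 6 bp
  [52,64): 12 bp
  [64,77): 13 bp
  [77,84): 7 bp
  [84,95): 11 bp
  [95,105): 10 bp
  [105,128): 23 bp
  [128,138): 10 bp
  [138,145): 7 bp
  [145,165): 20 bp
  [165,171): 6 bp
  [171,177): 6 bp
  [177,184): 7 bp
  [184,192): 8 bp
  [192,199): 7 bp
  [199,208): 9 bp
  [208,220): 12 bp
  [220,238): 18 bp
  [238,249): 11 bp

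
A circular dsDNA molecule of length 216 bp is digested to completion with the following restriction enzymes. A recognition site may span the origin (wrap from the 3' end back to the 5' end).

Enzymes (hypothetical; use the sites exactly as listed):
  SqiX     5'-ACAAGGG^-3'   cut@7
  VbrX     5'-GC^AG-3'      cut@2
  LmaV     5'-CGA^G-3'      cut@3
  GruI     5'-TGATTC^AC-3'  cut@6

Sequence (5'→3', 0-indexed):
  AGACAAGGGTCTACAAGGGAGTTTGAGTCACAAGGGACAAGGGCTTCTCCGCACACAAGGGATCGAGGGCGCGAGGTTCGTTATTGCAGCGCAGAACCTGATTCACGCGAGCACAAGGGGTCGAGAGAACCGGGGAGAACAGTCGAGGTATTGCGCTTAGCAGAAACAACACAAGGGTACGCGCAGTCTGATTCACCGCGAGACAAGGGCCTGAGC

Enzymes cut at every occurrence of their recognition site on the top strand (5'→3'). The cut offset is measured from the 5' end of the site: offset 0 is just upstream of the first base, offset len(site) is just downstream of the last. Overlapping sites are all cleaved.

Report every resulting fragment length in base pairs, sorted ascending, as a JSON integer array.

Per-enzyme occurrences:
  SqiX ACAAGGG/7: at [2, 12, 29, 36, 54, 112, 170, 202] ⇒ [9, 19, 36, 43, 61, 119, 177, 209]
  VbrX GCAG/2: at [85, 90, 159, 182, 214] ⇒ [0, 87, 92, 161, 184]
  LmaV CGAG/3: at [63, 71, 107, 121, 143, 198] ⇒ [66, 74, 110, 124, 146, 201]
  GruI TGATTCAC/6: at [98, 188] ⇒ [104, 194]

Pooled cuts: [0, 9, 19, 36, 43, 61, 66, 74, 87, 92, 104, 110, 119, 124, 146, 161, 177, 184, 194, 201, 209]

Fragment lengths:
  0→9: 9 bp
  9→19: 10 bp
  19→36: 17 bp
  36→43: 7 bp
  43→61: 18 bp
  61→66: 5 bp
  66→74: 8 bp
  74→87: 13 bp
  87→92: 5 bp
  92→104: 12 bp
  104→110: 6 bp
  110→119: 9 bp
  119→124: 5 bp
  124→146: 22 bp
  146→161: 15 bp
  161→177: 16 bp
  177→184: 7 bp
  184→194: 10 bp
  194→201: 7 bp
  201→209: 8 bp
  209→0 (wrap): 216-209+0 = 7 bp

[5,5,5,6,7,7,7,7,8,8,9,9,10,10,12,13,15,16,17,18,22]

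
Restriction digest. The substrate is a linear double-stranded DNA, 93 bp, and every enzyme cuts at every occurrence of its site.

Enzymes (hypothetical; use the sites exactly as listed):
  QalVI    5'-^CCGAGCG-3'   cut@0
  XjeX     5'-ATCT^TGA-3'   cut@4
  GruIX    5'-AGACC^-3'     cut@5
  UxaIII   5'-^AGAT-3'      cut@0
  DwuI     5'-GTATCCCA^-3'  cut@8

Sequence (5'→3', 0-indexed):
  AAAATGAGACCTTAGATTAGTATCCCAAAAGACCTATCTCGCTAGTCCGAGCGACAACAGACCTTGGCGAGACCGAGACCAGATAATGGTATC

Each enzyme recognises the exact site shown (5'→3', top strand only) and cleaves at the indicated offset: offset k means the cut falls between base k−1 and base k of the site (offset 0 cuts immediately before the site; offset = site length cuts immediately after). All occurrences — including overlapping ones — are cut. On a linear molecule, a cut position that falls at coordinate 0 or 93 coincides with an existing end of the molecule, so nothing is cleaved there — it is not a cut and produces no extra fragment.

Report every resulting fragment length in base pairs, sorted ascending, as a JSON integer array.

Per-enzyme occurrences:
  QalVI CCGAGCG/0: at [46] ⇒ [46]
  XjeX (ATCTTGA, off=4): no sites
  GruIX AGACC/5: at [6, 29, 58, 69, 75] ⇒ [11, 34, 63, 74, 80]
  UxaIII AGAT/0: at [13, 80] ⇒ [13, 80]
  DwuI GTATCCCA/8: at [19] ⇒ [27]

All cut coordinates (distinct, sorted): [11, 13, 27, 34, 46, 63, 74, 80]

Fragment lengths:
  [0,11): 11 bp
  [11,13): 2 bp
  [13,27): 14 bp
  [27,34): 7 bp
  [34,46): 12 bp
  [46,63): 17 bp
  [63,74): 11 bp
  [74,80): 6 bp
  [80,93): 13 bp

[2,6,7,11,11,12,13,14,17]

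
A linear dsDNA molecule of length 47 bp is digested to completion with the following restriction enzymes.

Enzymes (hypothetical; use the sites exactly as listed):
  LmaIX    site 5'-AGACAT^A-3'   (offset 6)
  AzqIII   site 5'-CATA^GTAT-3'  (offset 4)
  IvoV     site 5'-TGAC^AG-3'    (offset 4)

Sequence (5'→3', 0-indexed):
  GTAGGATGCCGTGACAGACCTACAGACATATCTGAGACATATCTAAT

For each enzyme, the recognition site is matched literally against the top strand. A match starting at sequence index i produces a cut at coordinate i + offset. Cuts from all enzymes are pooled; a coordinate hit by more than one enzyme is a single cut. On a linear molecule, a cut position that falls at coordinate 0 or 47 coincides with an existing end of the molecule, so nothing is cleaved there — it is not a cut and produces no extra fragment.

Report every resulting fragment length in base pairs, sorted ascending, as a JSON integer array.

[7,11,14,15]

Scan for sites:
  LmaIX (AGACATA, off=6): starts [23, 34] → cuts [29, 40]
  AzqIII (CATAGTAT, off=4): no sites
  IvoV (TGACAG, off=4): starts [11] → cuts [15]

All cut coordinates (distinct, sorted): [15, 29, 40]

Fragments:
  [0,15): 15 bp
  [15,29): 14 bp
  [29,40): 11 bp
  [40,47): 7 bp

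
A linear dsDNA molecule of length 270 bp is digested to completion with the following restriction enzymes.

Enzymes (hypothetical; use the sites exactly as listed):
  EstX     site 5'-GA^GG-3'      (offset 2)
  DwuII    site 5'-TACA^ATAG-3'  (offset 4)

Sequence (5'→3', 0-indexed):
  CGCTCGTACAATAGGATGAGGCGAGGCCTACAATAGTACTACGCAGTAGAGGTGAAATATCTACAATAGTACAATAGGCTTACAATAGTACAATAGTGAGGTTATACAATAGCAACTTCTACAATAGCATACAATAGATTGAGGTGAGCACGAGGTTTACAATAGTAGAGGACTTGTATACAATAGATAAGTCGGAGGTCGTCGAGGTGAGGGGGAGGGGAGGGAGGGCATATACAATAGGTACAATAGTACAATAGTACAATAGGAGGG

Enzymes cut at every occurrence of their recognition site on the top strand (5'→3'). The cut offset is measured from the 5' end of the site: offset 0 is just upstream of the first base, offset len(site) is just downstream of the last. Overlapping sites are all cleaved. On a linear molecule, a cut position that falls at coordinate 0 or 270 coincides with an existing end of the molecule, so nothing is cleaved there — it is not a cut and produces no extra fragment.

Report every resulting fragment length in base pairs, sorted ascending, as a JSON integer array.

[3,4,5,5,5,6,6,7,8,8,8,8,8,8,8,9,9,9,9,9,10,10,11,11,11,13,14,15,15,18]

Site scan:
  EstX (GAGG, off=2): starts [17, 22, 48, 97, 140, 151, 167, 194, 203, 208, 214, 219, 223, 265] → cuts [19, 24, 50, 99, 142, 153, 169, 196, 205, 210, 216, 221, 225, 267]
  DwuII (TACAATAG, off=4): starts [6, 28, 61, 69, 80, 88, 104, 119, 129, 157, 178, 232, 241, 249, 257] → cuts [10, 32, 65, 73, 84, 92, 108, 123, 133, 161, 182, 236, 245, 253, 261]

All cut coordinates (distinct, sorted): [10, 19, 24, 32, 50, 65, 73, 84, 92, 99, 108, 123, 133, 142, 153, 161, 169, 182, 196, 205, 210, 216, 221, 225, 236, 245, 253, 261, 267]

Fragments:
  [0,10): 10 bp
  [10,19): 9 bp
  [19,24): 5 bp
  [24,32): 8 bp
  [32,50): 18 bp
  [50,65): 15 bp
  [65,73): 8 bp
  [73,84): 11 bp
  [84,92): 8 bp
  [92,99): 7 bp
  [99,108): 9 bp
  [108,123): 15 bp
  [123,133): 10 bp
  [133,142): 9 bp
  [142,153): 11 bp
  [153,161): 8 bp
  [161,169): 8 bp
  [169,182): 13 bp
  [182,196): 14 bp
  [196,205): 9 bp
  [205,210): 5 bp
  [210,216): 6 bp
  [216,221): 5 bp
  [221,225): 4 bp
  [225,236): 11 bp
  [236,245): 9 bp
  [245,253): 8 bp
  [253,261): 8 bp
  [261,267): 6 bp
  [267,270): 3 bp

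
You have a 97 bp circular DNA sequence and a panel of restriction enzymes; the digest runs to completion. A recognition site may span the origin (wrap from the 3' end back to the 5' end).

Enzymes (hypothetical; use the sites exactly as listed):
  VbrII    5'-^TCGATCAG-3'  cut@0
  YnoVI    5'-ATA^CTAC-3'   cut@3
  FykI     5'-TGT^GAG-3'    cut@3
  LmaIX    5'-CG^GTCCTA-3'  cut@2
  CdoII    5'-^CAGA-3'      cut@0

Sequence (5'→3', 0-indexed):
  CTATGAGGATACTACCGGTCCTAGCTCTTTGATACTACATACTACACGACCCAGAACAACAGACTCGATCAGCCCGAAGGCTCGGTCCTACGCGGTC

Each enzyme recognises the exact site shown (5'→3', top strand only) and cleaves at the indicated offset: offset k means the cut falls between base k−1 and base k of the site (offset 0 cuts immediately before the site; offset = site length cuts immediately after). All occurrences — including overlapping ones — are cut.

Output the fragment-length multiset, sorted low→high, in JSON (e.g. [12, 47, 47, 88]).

[5,6,7,8,10,10,14,17,20]

Site scan:
  VbrII (TCGATCAG, off=0): starts [64] → cuts [64]
  YnoVI (ATACTAC, off=3): starts [8, 31, 38] → cuts [11, 34, 41]
  FykI (TGTGAG, off=3): no sites
  LmaIX (CGGTCCTA, off=2): starts [15, 82, 92] → cuts [17, 84, 94]
  CdoII (CAGA, off=0): starts [51, 59] → cuts [51, 59]

All cut coordinates (distinct, sorted): [11, 17, 34, 41, 51, 59, 64, 84, 94]

Fragment lengths:
  11→17: 6 bp
  17→34: 17 bp
  34→41: 7 bp
  41→51: 10 bp
  51→59: 8 bp
  59→64: 5 bp
  64→84: 20 bp
  84→94: 10 bp
  94→11 (wrap): 97-94+11 = 14 bp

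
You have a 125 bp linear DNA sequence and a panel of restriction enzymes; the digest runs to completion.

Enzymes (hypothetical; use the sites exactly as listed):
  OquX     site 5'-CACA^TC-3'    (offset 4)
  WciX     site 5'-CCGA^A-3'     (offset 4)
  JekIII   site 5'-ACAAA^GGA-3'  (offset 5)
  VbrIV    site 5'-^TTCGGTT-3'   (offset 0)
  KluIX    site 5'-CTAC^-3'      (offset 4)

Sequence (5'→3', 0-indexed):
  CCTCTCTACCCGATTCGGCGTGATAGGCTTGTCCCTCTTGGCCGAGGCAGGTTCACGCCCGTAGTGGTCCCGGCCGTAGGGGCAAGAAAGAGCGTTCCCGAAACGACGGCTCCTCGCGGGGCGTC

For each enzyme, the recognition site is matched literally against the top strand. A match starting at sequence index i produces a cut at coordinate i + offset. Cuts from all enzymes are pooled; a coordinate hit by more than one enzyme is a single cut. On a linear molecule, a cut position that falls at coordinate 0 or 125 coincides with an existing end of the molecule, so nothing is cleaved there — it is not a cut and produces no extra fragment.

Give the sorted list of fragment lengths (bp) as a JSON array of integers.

[9,24,92]

Scan for sites:
  OquX (CACATC, off=4): no sites
  WciX (CCGAA, off=4): starts [97] → cuts [101]
  JekIII (ACAAAGGA, off=5): no sites
  VbrIV (TTCGGTT, off=0): no sites
  KluIX (CTAC, off=4): starts [5] → cuts [9]

Pooled cuts: [9, 101]

Fragment lengths:
  [0,9): 9 bp
  [9,101): 92 bp
  [101,125): 24 bp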